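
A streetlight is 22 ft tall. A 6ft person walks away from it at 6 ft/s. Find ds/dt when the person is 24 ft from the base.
9/4 ft/s

By similar triangles: 22/(x+s) = 6/s
Solving: s = 6x/16
ds/dt = 6/16 · dx/dt = 3/8 · 6 = 9/4 ft/s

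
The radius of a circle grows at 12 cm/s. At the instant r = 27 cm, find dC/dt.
24π cm/s

C = 2πr
dC/dt = 2π · dr/dt = 2π · 12 = 24π cm/s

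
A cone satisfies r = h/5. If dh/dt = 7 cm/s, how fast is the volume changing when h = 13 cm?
1183π/25 cm³/s

V = (1/3)π(h/5)²h = πh³/75
dV/dt = πh²/25 · 7
At h = 13: dV/dt = 1183π/25 cm³/s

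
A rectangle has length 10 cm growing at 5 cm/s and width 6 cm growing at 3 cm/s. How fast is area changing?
60 cm²/s

A = lw
dA/dt = w·dl/dt + l·dw/dt = 6·5 + 10·3 = 60 cm²/s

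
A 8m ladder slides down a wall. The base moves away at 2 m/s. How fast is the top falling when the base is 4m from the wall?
2√3/3 ≈ 1.155 m/s

x² + y² = 8²
2x·dx/dt + 2y·dy/dt = 0
dy/dt = -x/y · dx/dt = -4/(4√3) · 2 = -2√3/3 m/s
The top is descending at 2√3/3 ≈ 1.155 m/s.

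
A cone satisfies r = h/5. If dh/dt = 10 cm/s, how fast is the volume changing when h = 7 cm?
98π/5 cm³/s

V = (1/3)π(h/5)²h = πh³/75
dV/dt = πh²/25 · 10
At h = 7: dV/dt = 98π/5 cm³/s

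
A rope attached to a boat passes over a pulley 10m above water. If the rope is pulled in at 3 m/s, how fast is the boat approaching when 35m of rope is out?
7√5/5 ≈ 3.13 m/s

rope² = x² + 10²
x = √(35² - 10²) = 15√5
dx/dt = (rope/x) · d(rope)/dt = (35/(15√5)) · (-3) = -7√5/5 m/s
The boat approaches at 7√5/5 ≈ 3.13 m/s.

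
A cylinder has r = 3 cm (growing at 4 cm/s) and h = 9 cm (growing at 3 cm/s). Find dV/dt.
243π cm³/s

V = πr²h
dV/dt = 2πrh·dr/dt + πr²·dh/dt
= 2π(3)(9)(4) + π(3)²(3)
= 243π cm³/s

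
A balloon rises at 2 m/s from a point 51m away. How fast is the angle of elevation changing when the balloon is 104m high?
0.007602 rad/s

tan(θ) = y/51
sec²(θ) · dθ/dt = (1/51) · dy/dt
dθ/dt = cos²(θ)/51 · 2 = 51/(51² + 104²) · 2
dθ/dt = 0.007602 rad/s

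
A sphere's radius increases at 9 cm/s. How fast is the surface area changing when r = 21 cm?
1512π cm²/s

S = 4πr²
dS/dt = dS/dr · dr/dt = 8πr · 9
At r = 21: dS/dt = 1512π cm²/s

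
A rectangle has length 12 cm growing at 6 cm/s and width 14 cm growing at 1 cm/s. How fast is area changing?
96 cm²/s

A = lw
dA/dt = w·dl/dt + l·dw/dt = 14·6 + 12·1 = 96 cm²/s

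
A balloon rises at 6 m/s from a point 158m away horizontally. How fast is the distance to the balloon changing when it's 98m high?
147√8642/4321 ≈ 3.163 m/s

z² = 158² + y²
z = √(158² + 98²) = 2√8642
dz/dt = y/z · dy/dt = 98/(2√8642) · 6 = 147√8642/4321 ≈ 3.163 m/s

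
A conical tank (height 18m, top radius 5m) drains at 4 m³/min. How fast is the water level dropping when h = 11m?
1296/(3025π) ≈ 0.1364 m/min

r/h = 5/18, so r = (5/18)h
V = (1/3)πr²h = (1/3)π((5/18)h)²h = (25/972)πh³
dV/dh = (25/324)πh²
dh/dt = (dV/dt)/(dV/dh) = -4/((25/324)π·11²) = -1296/(3025π) m/min
The level is dropping at 1296/(3025π) ≈ 0.1364 m/min.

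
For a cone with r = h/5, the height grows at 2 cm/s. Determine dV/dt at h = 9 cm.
162π/25 cm³/s

V = (1/3)π(h/5)²h = πh³/75
dV/dt = πh²/25 · 2
At h = 9: dV/dt = 162π/25 cm³/s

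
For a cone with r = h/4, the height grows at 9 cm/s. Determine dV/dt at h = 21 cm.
3969π/16 cm³/s

V = (1/3)π(h/4)²h = πh³/48
dV/dt = πh²/16 · 9
At h = 21: dV/dt = 3969π/16 cm³/s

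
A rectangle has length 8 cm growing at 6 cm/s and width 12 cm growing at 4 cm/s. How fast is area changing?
104 cm²/s

A = lw
dA/dt = w·dl/dt + l·dw/dt = 12·6 + 8·4 = 104 cm²/s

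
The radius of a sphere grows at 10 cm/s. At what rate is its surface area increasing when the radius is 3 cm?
240π cm²/s

S = 4πr²
dS/dt = dS/dr · dr/dt = 8πr · 10
At r = 3: dS/dt = 240π cm²/s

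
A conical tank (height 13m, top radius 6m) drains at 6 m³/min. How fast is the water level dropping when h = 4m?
169/(96π) ≈ 0.5604 m/min

r/h = 6/13, so r = (6/13)h
V = (1/3)πr²h = (1/3)π((6/13)h)²h = (12/169)πh³
dV/dh = (36/169)πh²
dh/dt = (dV/dt)/(dV/dh) = -6/((36/169)π·4²) = -169/(96π) m/min
The level is dropping at 169/(96π) ≈ 0.5604 m/min.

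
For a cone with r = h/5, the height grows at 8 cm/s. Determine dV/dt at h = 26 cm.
5408π/25 cm³/s

V = (1/3)π(h/5)²h = πh³/75
dV/dt = πh²/25 · 8
At h = 26: dV/dt = 5408π/25 cm³/s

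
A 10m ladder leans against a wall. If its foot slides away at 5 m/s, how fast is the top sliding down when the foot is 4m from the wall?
10√21/21 ≈ 2.182 m/s

x² + y² = 10²
2x·dx/dt + 2y·dy/dt = 0
dy/dt = -x/y · dx/dt = -4/(2√21) · 5 = -10√21/21 m/s
The top is descending at 10√21/21 ≈ 2.182 m/s.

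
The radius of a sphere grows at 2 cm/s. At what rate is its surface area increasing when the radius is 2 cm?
32π cm²/s

S = 4πr²
dS/dt = dS/dr · dr/dt = 8πr · 2
At r = 2: dS/dt = 32π cm²/s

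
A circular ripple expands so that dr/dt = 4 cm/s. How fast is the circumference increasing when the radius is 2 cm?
8π cm/s

C = 2πr
dC/dt = 2π · dr/dt = 2π · 4 = 8π cm/s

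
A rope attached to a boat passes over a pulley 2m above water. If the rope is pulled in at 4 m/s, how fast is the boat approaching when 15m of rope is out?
60√221/221 ≈ 4.036 m/s

rope² = x² + 2²
x = √(15² - 2²) = √221
dx/dt = (rope/x) · d(rope)/dt = (15/√221) · (-4) = -60√221/221 m/s
The boat approaches at 60√221/221 ≈ 4.036 m/s.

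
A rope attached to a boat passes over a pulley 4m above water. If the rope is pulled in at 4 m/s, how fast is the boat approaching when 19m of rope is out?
76√345/345 ≈ 4.092 m/s

rope² = x² + 4²
x = √(19² - 4²) = √345
dx/dt = (rope/x) · d(rope)/dt = (19/√345) · (-4) = -76√345/345 m/s
The boat approaches at 76√345/345 ≈ 4.092 m/s.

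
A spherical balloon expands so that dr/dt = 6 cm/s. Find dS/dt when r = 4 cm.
192π cm²/s

S = 4πr²
dS/dt = dS/dr · dr/dt = 8πr · 6
At r = 4: dS/dt = 192π cm²/s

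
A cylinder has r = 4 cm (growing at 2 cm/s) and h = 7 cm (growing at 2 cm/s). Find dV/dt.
144π cm³/s

V = πr²h
dV/dt = 2πrh·dr/dt + πr²·dh/dt
= 2π(4)(7)(2) + π(4)²(2)
= 144π cm³/s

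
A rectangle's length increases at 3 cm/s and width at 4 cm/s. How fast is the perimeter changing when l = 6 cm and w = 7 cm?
14 cm/s

P = 2(l + w)
dP/dt = 2(dl/dt + dw/dt) = 2(3 + 4) = 14 cm/s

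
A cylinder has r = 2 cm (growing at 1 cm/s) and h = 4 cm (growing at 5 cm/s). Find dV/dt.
36π cm³/s

V = πr²h
dV/dt = 2πrh·dr/dt + πr²·dh/dt
= 2π(2)(4)(1) + π(2)²(5)
= 36π cm³/s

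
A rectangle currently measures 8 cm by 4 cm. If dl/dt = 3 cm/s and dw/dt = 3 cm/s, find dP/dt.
12 cm/s

P = 2(l + w)
dP/dt = 2(dl/dt + dw/dt) = 2(3 + 3) = 12 cm/s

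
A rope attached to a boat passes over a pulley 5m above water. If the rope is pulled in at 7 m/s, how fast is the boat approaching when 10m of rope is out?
14√3/3 ≈ 8.083 m/s

rope² = x² + 5²
x = √(10² - 5²) = 5√3
dx/dt = (rope/x) · d(rope)/dt = (10/(5√3)) · (-7) = -14√3/3 m/s
The boat approaches at 14√3/3 ≈ 8.083 m/s.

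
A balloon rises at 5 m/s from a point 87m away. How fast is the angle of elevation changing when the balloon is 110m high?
0.022116 rad/s

tan(θ) = y/87
sec²(θ) · dθ/dt = (1/87) · dy/dt
dθ/dt = cos²(θ)/87 · 5 = 87/(87² + 110²) · 5
dθ/dt = 0.022116 rad/s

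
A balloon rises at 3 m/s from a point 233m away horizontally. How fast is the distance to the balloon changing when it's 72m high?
216√59473/59473 ≈ 0.8857 m/s

z² = 233² + y²
z = √(233² + 72²) = √59473
dz/dt = y/z · dy/dt = 72/√59473 · 3 = 216√59473/59473 ≈ 0.8857 m/s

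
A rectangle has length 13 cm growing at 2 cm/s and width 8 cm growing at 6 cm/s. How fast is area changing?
94 cm²/s

A = lw
dA/dt = w·dl/dt + l·dw/dt = 8·2 + 13·6 = 94 cm²/s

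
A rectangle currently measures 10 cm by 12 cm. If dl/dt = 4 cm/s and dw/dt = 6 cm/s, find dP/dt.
20 cm/s

P = 2(l + w)
dP/dt = 2(dl/dt + dw/dt) = 2(4 + 6) = 20 cm/s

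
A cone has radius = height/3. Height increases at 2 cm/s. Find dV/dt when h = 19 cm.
722π/9 cm³/s

V = (1/3)π(h/3)²h = πh³/27
dV/dt = πh²/9 · 2
At h = 19: dV/dt = 722π/9 cm³/s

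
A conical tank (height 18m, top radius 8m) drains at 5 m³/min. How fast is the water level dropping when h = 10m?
81/(320π) ≈ 0.08057 m/min

r/h = 8/18, so r = (4/9)h
V = (1/3)πr²h = (1/3)π((4/9)h)²h = (16/243)πh³
dV/dh = (16/81)πh²
dh/dt = (dV/dt)/(dV/dh) = -5/((16/81)π·10²) = -81/(320π) m/min
The level is dropping at 81/(320π) ≈ 0.08057 m/min.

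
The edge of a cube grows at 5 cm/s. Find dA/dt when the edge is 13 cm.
780 cm²/s

A = 6s²
dA/dt = 12s · ds/dt = 12·13·5 = 780 cm²/s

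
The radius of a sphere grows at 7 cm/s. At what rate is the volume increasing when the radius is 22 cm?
13552π cm³/s

V = (4/3)πr³
dV/dt = dV/dr · dr/dt = 4πr² · 7
At r = 22: dV/dt = 13552π cm³/s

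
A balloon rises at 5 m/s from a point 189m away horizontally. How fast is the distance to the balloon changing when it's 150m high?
250√6469/6469 ≈ 3.108 m/s

z² = 189² + y²
z = √(189² + 150²) = 3√6469
dz/dt = y/z · dy/dt = 150/(3√6469) · 5 = 250√6469/6469 ≈ 3.108 m/s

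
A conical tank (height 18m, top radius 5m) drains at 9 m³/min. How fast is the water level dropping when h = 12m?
81/(100π) ≈ 0.2578 m/min

r/h = 5/18, so r = (5/18)h
V = (1/3)πr²h = (1/3)π((5/18)h)²h = (25/972)πh³
dV/dh = (25/324)πh²
dh/dt = (dV/dt)/(dV/dh) = -9/((25/324)π·12²) = -81/(100π) m/min
The level is dropping at 81/(100π) ≈ 0.2578 m/min.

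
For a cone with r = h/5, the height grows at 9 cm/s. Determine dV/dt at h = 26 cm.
6084π/25 cm³/s

V = (1/3)π(h/5)²h = πh³/75
dV/dt = πh²/25 · 9
At h = 26: dV/dt = 6084π/25 cm³/s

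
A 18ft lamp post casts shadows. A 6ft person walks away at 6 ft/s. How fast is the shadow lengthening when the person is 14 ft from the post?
3 ft/s

By similar triangles: 18/(x+s) = 6/s
Solving: s = 6x/12
ds/dt = 6/12 · dx/dt = 1/2 · 6 = 3 ft/s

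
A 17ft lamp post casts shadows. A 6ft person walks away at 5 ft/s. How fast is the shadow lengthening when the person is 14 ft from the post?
30/11 ft/s

By similar triangles: 17/(x+s) = 6/s
Solving: s = 6x/11
ds/dt = 6/11 · dx/dt = 6/11 · 5 = 30/11 ft/s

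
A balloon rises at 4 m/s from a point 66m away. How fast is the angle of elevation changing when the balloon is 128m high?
0.012729 rad/s

tan(θ) = y/66
sec²(θ) · dθ/dt = (1/66) · dy/dt
dθ/dt = cos²(θ)/66 · 4 = 66/(66² + 128²) · 4
dθ/dt = 0.012729 rad/s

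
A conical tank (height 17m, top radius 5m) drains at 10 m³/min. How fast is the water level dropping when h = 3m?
578/(45π) ≈ 4.089 m/min

r/h = 5/17, so r = (5/17)h
V = (1/3)πr²h = (1/3)π((5/17)h)²h = (25/867)πh³
dV/dh = (25/289)πh²
dh/dt = (dV/dt)/(dV/dh) = -10/((25/289)π·3²) = -578/(45π) m/min
The level is dropping at 578/(45π) ≈ 4.089 m/min.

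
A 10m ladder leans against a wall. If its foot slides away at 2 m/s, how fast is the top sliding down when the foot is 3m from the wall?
6√91/91 ≈ 0.629 m/s

x² + y² = 10²
2x·dx/dt + 2y·dy/dt = 0
dy/dt = -x/y · dx/dt = -3/√91 · 2 = -6√91/91 m/s
The top is descending at 6√91/91 ≈ 0.629 m/s.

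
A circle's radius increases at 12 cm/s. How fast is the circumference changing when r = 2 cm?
24π cm/s

C = 2πr
dC/dt = 2π · dr/dt = 2π · 12 = 24π cm/s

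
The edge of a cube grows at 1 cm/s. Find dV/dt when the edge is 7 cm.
147 cm³/s

V = s³
dV/dt = 3s² · ds/dt = 3·7²·1 = 147 cm³/s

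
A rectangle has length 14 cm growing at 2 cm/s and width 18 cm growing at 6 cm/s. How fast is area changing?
120 cm²/s

A = lw
dA/dt = w·dl/dt + l·dw/dt = 18·2 + 14·6 = 120 cm²/s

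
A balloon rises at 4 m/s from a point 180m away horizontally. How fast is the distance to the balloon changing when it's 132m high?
22√346/173 ≈ 2.365 m/s

z² = 180² + y²
z = √(180² + 132²) = 12√346
dz/dt = y/z · dy/dt = 132/(12√346) · 4 = 22√346/173 ≈ 2.365 m/s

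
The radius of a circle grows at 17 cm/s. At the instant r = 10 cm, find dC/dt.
34π cm/s

C = 2πr
dC/dt = 2π · dr/dt = 2π · 17 = 34π cm/s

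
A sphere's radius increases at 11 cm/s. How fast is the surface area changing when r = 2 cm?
176π cm²/s

S = 4πr²
dS/dt = dS/dr · dr/dt = 8πr · 11
At r = 2: dS/dt = 176π cm²/s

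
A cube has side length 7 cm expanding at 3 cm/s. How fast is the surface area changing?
252 cm²/s

A = 6s²
dA/dt = 12s · ds/dt = 12·7·3 = 252 cm²/s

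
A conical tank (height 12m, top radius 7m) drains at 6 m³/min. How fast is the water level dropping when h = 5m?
864/(1225π) ≈ 0.2245 m/min

r/h = 7/12, so r = (7/12)h
V = (1/3)πr²h = (1/3)π((7/12)h)²h = (49/432)πh³
dV/dh = (49/144)πh²
dh/dt = (dV/dt)/(dV/dh) = -6/((49/144)π·5²) = -864/(1225π) m/min
The level is dropping at 864/(1225π) ≈ 0.2245 m/min.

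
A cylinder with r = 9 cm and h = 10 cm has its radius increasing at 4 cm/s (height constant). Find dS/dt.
224π cm²/s

S = 2πrh + 2πr² (lateral + bases)
dS/dt = (2πh + 4πr)·dr/dt = (2π·10 + 4π·9)·4
= 224π cm²/s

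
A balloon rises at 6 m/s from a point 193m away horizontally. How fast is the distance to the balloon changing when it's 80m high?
480√43649/43649 ≈ 2.297 m/s

z² = 193² + y²
z = √(193² + 80²) = √43649
dz/dt = y/z · dy/dt = 80/√43649 · 6 = 480√43649/43649 ≈ 2.297 m/s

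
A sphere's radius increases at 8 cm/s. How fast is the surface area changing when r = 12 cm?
768π cm²/s

S = 4πr²
dS/dt = dS/dr · dr/dt = 8πr · 8
At r = 12: dS/dt = 768π cm²/s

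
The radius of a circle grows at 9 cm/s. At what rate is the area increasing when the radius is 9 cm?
162π cm²/s

A = πr²
dA/dt = 2πr · dr/dt = 2π(9)(9) = 162π cm²/s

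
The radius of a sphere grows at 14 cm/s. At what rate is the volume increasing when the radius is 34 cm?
64736π cm³/s

V = (4/3)πr³
dV/dt = dV/dr · dr/dt = 4πr² · 14
At r = 34: dV/dt = 64736π cm³/s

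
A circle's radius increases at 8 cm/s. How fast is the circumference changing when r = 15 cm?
16π cm/s

C = 2πr
dC/dt = 2π · dr/dt = 2π · 8 = 16π cm/s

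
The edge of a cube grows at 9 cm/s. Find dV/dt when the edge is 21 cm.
11907 cm³/s

V = s³
dV/dt = 3s² · ds/dt = 3·21²·9 = 11907 cm³/s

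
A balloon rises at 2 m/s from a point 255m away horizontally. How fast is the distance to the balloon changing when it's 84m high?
56√8009/8009 ≈ 0.6257 m/s

z² = 255² + y²
z = √(255² + 84²) = 3√8009
dz/dt = y/z · dy/dt = 84/(3√8009) · 2 = 56√8009/8009 ≈ 0.6257 m/s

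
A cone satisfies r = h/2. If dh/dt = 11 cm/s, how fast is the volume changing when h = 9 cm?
891π/4 cm³/s

V = (1/3)π(h/2)²h = πh³/12
dV/dt = πh²/4 · 11
At h = 9: dV/dt = 891π/4 cm³/s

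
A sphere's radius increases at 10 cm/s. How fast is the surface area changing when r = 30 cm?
2400π cm²/s

S = 4πr²
dS/dt = dS/dr · dr/dt = 8πr · 10
At r = 30: dS/dt = 2400π cm²/s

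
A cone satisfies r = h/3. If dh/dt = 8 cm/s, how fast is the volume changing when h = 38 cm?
11552π/9 cm³/s

V = (1/3)π(h/3)²h = πh³/27
dV/dt = πh²/9 · 8
At h = 38: dV/dt = 11552π/9 cm³/s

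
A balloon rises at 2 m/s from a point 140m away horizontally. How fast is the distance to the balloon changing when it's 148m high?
37√2594/1297 ≈ 1.453 m/s

z² = 140² + y²
z = √(140² + 148²) = 4√2594
dz/dt = y/z · dy/dt = 148/(4√2594) · 2 = 37√2594/1297 ≈ 1.453 m/s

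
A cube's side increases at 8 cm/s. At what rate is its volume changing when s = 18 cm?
7776 cm³/s

V = s³
dV/dt = 3s² · ds/dt = 3·18²·8 = 7776 cm³/s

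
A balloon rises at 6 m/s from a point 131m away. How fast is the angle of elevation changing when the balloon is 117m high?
0.025478 rad/s

tan(θ) = y/131
sec²(θ) · dθ/dt = (1/131) · dy/dt
dθ/dt = cos²(θ)/131 · 6 = 131/(131² + 117²) · 6
dθ/dt = 0.025478 rad/s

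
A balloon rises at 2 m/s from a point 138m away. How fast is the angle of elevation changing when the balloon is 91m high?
0.010101 rad/s

tan(θ) = y/138
sec²(θ) · dθ/dt = (1/138) · dy/dt
dθ/dt = cos²(θ)/138 · 2 = 138/(138² + 91²) · 2
dθ/dt = 0.010101 rad/s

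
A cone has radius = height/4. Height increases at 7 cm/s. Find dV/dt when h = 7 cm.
343π/16 cm³/s

V = (1/3)π(h/4)²h = πh³/48
dV/dt = πh²/16 · 7
At h = 7: dV/dt = 343π/16 cm³/s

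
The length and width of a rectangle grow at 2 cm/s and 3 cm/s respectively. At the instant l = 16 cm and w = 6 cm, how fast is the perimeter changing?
10 cm/s

P = 2(l + w)
dP/dt = 2(dl/dt + dw/dt) = 2(2 + 3) = 10 cm/s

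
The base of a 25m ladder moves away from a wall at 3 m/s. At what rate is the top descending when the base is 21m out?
63√46/92 ≈ 4.644 m/s

x² + y² = 25²
2x·dx/dt + 2y·dy/dt = 0
dy/dt = -x/y · dx/dt = -21/(2√46) · 3 = -63√46/92 m/s
The top is descending at 63√46/92 ≈ 4.644 m/s.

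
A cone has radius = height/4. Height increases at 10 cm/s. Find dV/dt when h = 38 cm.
1805π/2 cm³/s

V = (1/3)π(h/4)²h = πh³/48
dV/dt = πh²/16 · 10
At h = 38: dV/dt = 1805π/2 cm³/s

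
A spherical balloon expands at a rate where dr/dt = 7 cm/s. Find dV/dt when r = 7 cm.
1372π cm³/s

V = (4/3)πr³
dV/dt = dV/dr · dr/dt = 4πr² · 7
At r = 7: dV/dt = 1372π cm³/s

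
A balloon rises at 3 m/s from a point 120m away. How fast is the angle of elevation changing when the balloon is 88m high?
0.016257 rad/s

tan(θ) = y/120
sec²(θ) · dθ/dt = (1/120) · dy/dt
dθ/dt = cos²(θ)/120 · 3 = 120/(120² + 88²) · 3
dθ/dt = 0.016257 rad/s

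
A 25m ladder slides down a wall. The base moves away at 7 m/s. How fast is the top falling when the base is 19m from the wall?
133√66/132 ≈ 8.186 m/s

x² + y² = 25²
2x·dx/dt + 2y·dy/dt = 0
dy/dt = -x/y · dx/dt = -19/(2√66) · 7 = -133√66/132 m/s
The top is descending at 133√66/132 ≈ 8.186 m/s.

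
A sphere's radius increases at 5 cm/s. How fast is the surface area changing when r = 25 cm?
1000π cm²/s

S = 4πr²
dS/dt = dS/dr · dr/dt = 8πr · 5
At r = 25: dS/dt = 1000π cm²/s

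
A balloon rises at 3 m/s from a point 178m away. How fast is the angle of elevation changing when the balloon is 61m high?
0.015083 rad/s

tan(θ) = y/178
sec²(θ) · dθ/dt = (1/178) · dy/dt
dθ/dt = cos²(θ)/178 · 3 = 178/(178² + 61²) · 3
dθ/dt = 0.015083 rad/s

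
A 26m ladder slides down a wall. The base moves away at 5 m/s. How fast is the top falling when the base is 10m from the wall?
25/12 ≈ 2.083 m/s

x² + y² = 26²
2x·dx/dt + 2y·dy/dt = 0
dy/dt = -x/y · dx/dt = -10/24 · 5 = -25/12 m/s
The top is descending at 25/12 ≈ 2.083 m/s.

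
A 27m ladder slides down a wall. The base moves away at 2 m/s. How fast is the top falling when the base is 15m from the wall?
5√14/14 ≈ 1.336 m/s

x² + y² = 27²
2x·dx/dt + 2y·dy/dt = 0
dy/dt = -x/y · dx/dt = -15/(6√14) · 2 = -5√14/14 m/s
The top is descending at 5√14/14 ≈ 1.336 m/s.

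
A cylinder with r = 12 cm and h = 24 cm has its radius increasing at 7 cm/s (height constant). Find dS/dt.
672π cm²/s

S = 2πrh + 2πr² (lateral + bases)
dS/dt = (2πh + 4πr)·dr/dt = (2π·24 + 4π·12)·7
= 672π cm²/s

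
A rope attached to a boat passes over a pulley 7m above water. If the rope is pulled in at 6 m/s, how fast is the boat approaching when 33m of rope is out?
99√65/130 ≈ 6.14 m/s

rope² = x² + 7²
x = √(33² - 7²) = 4√65
dx/dt = (rope/x) · d(rope)/dt = (33/(4√65)) · (-6) = -99√65/130 m/s
The boat approaches at 99√65/130 ≈ 6.14 m/s.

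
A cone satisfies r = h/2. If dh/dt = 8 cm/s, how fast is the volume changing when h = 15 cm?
450π cm³/s

V = (1/3)π(h/2)²h = πh³/12
dV/dt = πh²/4 · 8
At h = 15: dV/dt = 450π cm³/s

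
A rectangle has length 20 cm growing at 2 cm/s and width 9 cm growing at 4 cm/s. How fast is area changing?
98 cm²/s

A = lw
dA/dt = w·dl/dt + l·dw/dt = 9·2 + 20·4 = 98 cm²/s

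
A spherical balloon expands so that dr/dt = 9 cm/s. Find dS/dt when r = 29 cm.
2088π cm²/s

S = 4πr²
dS/dt = dS/dr · dr/dt = 8πr · 9
At r = 29: dS/dt = 2088π cm²/s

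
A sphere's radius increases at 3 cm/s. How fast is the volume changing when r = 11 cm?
1452π cm³/s

V = (4/3)πr³
dV/dt = dV/dr · dr/dt = 4πr² · 3
At r = 11: dV/dt = 1452π cm³/s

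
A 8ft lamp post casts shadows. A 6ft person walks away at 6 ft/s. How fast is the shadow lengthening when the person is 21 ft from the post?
18 ft/s

By similar triangles: 8/(x+s) = 6/s
Solving: s = 6x/2
ds/dt = 6/2 · dx/dt = 3 · 6 = 18 ft/s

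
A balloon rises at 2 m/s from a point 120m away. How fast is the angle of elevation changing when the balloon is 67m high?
0.012706 rad/s

tan(θ) = y/120
sec²(θ) · dθ/dt = (1/120) · dy/dt
dθ/dt = cos²(θ)/120 · 2 = 120/(120² + 67²) · 2
dθ/dt = 0.012706 rad/s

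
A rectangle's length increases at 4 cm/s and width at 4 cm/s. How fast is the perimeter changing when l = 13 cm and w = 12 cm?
16 cm/s

P = 2(l + w)
dP/dt = 2(dl/dt + dw/dt) = 2(4 + 4) = 16 cm/s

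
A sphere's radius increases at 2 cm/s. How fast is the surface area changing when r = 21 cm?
336π cm²/s

S = 4πr²
dS/dt = dS/dr · dr/dt = 8πr · 2
At r = 21: dS/dt = 336π cm²/s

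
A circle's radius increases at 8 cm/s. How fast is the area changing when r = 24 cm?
384π cm²/s

A = πr²
dA/dt = 2πr · dr/dt = 2π(24)(8) = 384π cm²/s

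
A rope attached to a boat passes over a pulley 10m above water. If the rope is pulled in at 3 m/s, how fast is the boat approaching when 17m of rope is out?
17√21/21 ≈ 3.71 m/s

rope² = x² + 10²
x = √(17² - 10²) = 3√21
dx/dt = (rope/x) · d(rope)/dt = (17/(3√21)) · (-3) = -17√21/21 m/s
The boat approaches at 17√21/21 ≈ 3.71 m/s.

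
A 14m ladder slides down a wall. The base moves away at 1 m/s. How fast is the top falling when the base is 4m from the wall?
2√5/15 ≈ 0.2981 m/s

x² + y² = 14²
2x·dx/dt + 2y·dy/dt = 0
dy/dt = -x/y · dx/dt = -4/(6√5) · 1 = -2√5/15 m/s
The top is descending at 2√5/15 ≈ 0.2981 m/s.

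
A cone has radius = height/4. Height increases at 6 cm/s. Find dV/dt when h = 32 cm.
384π cm³/s

V = (1/3)π(h/4)²h = πh³/48
dV/dt = πh²/16 · 6
At h = 32: dV/dt = 384π cm³/s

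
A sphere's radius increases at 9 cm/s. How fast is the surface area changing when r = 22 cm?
1584π cm²/s

S = 4πr²
dS/dt = dS/dr · dr/dt = 8πr · 9
At r = 22: dS/dt = 1584π cm²/s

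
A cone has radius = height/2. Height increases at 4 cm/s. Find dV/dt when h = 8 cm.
64π cm³/s

V = (1/3)π(h/2)²h = πh³/12
dV/dt = πh²/4 · 4
At h = 8: dV/dt = 64π cm³/s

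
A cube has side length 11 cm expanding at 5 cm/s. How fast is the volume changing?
1815 cm³/s

V = s³
dV/dt = 3s² · ds/dt = 3·11²·5 = 1815 cm³/s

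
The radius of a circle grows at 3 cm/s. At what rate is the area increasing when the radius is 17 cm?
102π cm²/s

A = πr²
dA/dt = 2πr · dr/dt = 2π(17)(3) = 102π cm²/s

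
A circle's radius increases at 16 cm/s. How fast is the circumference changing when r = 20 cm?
32π cm/s

C = 2πr
dC/dt = 2π · dr/dt = 2π · 16 = 32π cm/s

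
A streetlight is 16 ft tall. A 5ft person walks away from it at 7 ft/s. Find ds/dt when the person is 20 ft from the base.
35/11 ft/s

By similar triangles: 16/(x+s) = 5/s
Solving: s = 5x/11
ds/dt = 5/11 · dx/dt = 5/11 · 7 = 35/11 ft/s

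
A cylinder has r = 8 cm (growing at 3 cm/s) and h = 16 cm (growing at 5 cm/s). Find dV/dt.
1088π cm³/s

V = πr²h
dV/dt = 2πrh·dr/dt + πr²·dh/dt
= 2π(8)(16)(3) + π(8)²(5)
= 1088π cm³/s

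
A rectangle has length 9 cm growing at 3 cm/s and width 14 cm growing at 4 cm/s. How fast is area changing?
78 cm²/s

A = lw
dA/dt = w·dl/dt + l·dw/dt = 14·3 + 9·4 = 78 cm²/s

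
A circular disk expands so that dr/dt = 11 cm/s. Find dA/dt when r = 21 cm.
462π cm²/s

A = πr²
dA/dt = 2πr · dr/dt = 2π(21)(11) = 462π cm²/s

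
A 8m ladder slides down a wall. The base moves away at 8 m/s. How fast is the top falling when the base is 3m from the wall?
24√55/55 ≈ 3.236 m/s

x² + y² = 8²
2x·dx/dt + 2y·dy/dt = 0
dy/dt = -x/y · dx/dt = -3/√55 · 8 = -24√55/55 m/s
The top is descending at 24√55/55 ≈ 3.236 m/s.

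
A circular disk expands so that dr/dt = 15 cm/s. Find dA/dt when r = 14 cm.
420π cm²/s

A = πr²
dA/dt = 2πr · dr/dt = 2π(14)(15) = 420π cm²/s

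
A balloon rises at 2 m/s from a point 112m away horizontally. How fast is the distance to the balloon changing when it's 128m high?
16√113/113 ≈ 1.505 m/s

z² = 112² + y²
z = √(112² + 128²) = 16√113
dz/dt = y/z · dy/dt = 128/(16√113) · 2 = 16√113/113 ≈ 1.505 m/s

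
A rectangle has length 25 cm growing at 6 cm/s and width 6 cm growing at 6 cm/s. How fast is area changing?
186 cm²/s

A = lw
dA/dt = w·dl/dt + l·dw/dt = 6·6 + 25·6 = 186 cm²/s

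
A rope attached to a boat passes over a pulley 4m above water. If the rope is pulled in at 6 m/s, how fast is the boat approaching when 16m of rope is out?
8√15/5 ≈ 6.197 m/s

rope² = x² + 4²
x = √(16² - 4²) = 4√15
dx/dt = (rope/x) · d(rope)/dt = (16/(4√15)) · (-6) = -8√15/5 m/s
The boat approaches at 8√15/5 ≈ 6.197 m/s.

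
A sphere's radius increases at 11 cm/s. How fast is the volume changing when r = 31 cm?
42284π cm³/s

V = (4/3)πr³
dV/dt = dV/dr · dr/dt = 4πr² · 11
At r = 31: dV/dt = 42284π cm³/s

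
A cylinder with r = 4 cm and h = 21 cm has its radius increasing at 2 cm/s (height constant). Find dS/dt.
116π cm²/s

S = 2πrh + 2πr² (lateral + bases)
dS/dt = (2πh + 4πr)·dr/dt = (2π·21 + 4π·4)·2
= 116π cm²/s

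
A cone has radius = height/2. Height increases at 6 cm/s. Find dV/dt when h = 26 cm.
1014π cm³/s

V = (1/3)π(h/2)²h = πh³/12
dV/dt = πh²/4 · 6
At h = 26: dV/dt = 1014π cm³/s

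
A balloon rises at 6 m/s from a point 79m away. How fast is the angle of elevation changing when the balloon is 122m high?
0.022438 rad/s

tan(θ) = y/79
sec²(θ) · dθ/dt = (1/79) · dy/dt
dθ/dt = cos²(θ)/79 · 6 = 79/(79² + 122²) · 6
dθ/dt = 0.022438 rad/s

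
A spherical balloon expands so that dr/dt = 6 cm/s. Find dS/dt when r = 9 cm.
432π cm²/s

S = 4πr²
dS/dt = dS/dr · dr/dt = 8πr · 6
At r = 9: dS/dt = 432π cm²/s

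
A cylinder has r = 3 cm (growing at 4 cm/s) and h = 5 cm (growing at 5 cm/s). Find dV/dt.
165π cm³/s

V = πr²h
dV/dt = 2πrh·dr/dt + πr²·dh/dt
= 2π(3)(5)(4) + π(3)²(5)
= 165π cm³/s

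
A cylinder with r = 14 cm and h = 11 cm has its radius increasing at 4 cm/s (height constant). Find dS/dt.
312π cm²/s

S = 2πrh + 2πr² (lateral + bases)
dS/dt = (2πh + 4πr)·dr/dt = (2π·11 + 4π·14)·4
= 312π cm²/s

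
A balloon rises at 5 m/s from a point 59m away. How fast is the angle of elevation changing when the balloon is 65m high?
0.038282 rad/s

tan(θ) = y/59
sec²(θ) · dθ/dt = (1/59) · dy/dt
dθ/dt = cos²(θ)/59 · 5 = 59/(59² + 65²) · 5
dθ/dt = 0.038282 rad/s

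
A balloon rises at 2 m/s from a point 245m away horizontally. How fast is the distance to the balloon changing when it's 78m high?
156√66109/66109 ≈ 0.6067 m/s

z² = 245² + y²
z = √(245² + 78²) = √66109
dz/dt = y/z · dy/dt = 78/√66109 · 2 = 156√66109/66109 ≈ 0.6067 m/s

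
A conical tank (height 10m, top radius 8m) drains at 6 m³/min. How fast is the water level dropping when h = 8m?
75/(512π) ≈ 0.04663 m/min

r/h = 8/10, so r = (4/5)h
V = (1/3)πr²h = (1/3)π((4/5)h)²h = (16/75)πh³
dV/dh = (16/25)πh²
dh/dt = (dV/dt)/(dV/dh) = -6/((16/25)π·8²) = -75/(512π) m/min
The level is dropping at 75/(512π) ≈ 0.04663 m/min.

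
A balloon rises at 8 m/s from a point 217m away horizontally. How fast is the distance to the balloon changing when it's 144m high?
1152√2713/13565 ≈ 4.423 m/s

z² = 217² + y²
z = √(217² + 144²) = 5√2713
dz/dt = y/z · dy/dt = 144/(5√2713) · 8 = 1152√2713/13565 ≈ 4.423 m/s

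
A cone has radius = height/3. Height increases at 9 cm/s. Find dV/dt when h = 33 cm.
1089π cm³/s

V = (1/3)π(h/3)²h = πh³/27
dV/dt = πh²/9 · 9
At h = 33: dV/dt = 1089π cm³/s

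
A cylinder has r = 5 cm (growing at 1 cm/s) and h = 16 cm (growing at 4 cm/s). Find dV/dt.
260π cm³/s

V = πr²h
dV/dt = 2πrh·dr/dt + πr²·dh/dt
= 2π(5)(16)(1) + π(5)²(4)
= 260π cm³/s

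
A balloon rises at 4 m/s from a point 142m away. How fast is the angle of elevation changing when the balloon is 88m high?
0.020353 rad/s

tan(θ) = y/142
sec²(θ) · dθ/dt = (1/142) · dy/dt
dθ/dt = cos²(θ)/142 · 4 = 142/(142² + 88²) · 4
dθ/dt = 0.020353 rad/s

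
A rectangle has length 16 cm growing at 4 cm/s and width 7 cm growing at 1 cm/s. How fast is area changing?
44 cm²/s

A = lw
dA/dt = w·dl/dt + l·dw/dt = 7·4 + 16·1 = 44 cm²/s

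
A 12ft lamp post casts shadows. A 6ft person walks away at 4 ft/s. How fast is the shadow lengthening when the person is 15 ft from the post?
4 ft/s

By similar triangles: 12/(x+s) = 6/s
Solving: s = 6x/6
ds/dt = 6/6 · dx/dt = 1 · 4 = 4 ft/s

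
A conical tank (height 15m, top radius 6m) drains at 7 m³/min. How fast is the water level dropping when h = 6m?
175/(144π) ≈ 0.3868 m/min

r/h = 6/15, so r = (2/5)h
V = (1/3)πr²h = (1/3)π((2/5)h)²h = (4/75)πh³
dV/dh = (4/25)πh²
dh/dt = (dV/dt)/(dV/dh) = -7/((4/25)π·6²) = -175/(144π) m/min
The level is dropping at 175/(144π) ≈ 0.3868 m/min.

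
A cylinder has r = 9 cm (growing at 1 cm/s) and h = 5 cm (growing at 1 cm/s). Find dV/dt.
171π cm³/s

V = πr²h
dV/dt = 2πrh·dr/dt + πr²·dh/dt
= 2π(9)(5)(1) + π(9)²(1)
= 171π cm³/s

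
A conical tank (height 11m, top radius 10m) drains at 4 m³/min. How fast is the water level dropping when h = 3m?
121/(225π) ≈ 0.1712 m/min

r/h = 10/11, so r = (10/11)h
V = (1/3)πr²h = (1/3)π((10/11)h)²h = (100/363)πh³
dV/dh = (100/121)πh²
dh/dt = (dV/dt)/(dV/dh) = -4/((100/121)π·3²) = -121/(225π) m/min
The level is dropping at 121/(225π) ≈ 0.1712 m/min.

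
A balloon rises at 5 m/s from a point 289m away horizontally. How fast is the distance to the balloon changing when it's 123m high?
123√3946/3946 ≈ 1.958 m/s

z² = 289² + y²
z = √(289² + 123²) = 5√3946
dz/dt = y/z · dy/dt = 123/(5√3946) · 5 = 123√3946/3946 ≈ 1.958 m/s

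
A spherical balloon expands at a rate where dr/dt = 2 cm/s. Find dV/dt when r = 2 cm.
32π cm³/s

V = (4/3)πr³
dV/dt = dV/dr · dr/dt = 4πr² · 2
At r = 2: dV/dt = 32π cm³/s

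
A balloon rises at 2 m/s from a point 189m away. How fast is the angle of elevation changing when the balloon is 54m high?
0.009783 rad/s

tan(θ) = y/189
sec²(θ) · dθ/dt = (1/189) · dy/dt
dθ/dt = cos²(θ)/189 · 2 = 189/(189² + 54²) · 2
dθ/dt = 0.009783 rad/s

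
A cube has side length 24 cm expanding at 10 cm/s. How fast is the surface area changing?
2880 cm²/s

A = 6s²
dA/dt = 12s · ds/dt = 12·24·10 = 2880 cm²/s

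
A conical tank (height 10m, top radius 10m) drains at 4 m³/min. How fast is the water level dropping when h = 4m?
1/(4π) ≈ 0.07958 m/min

r/h = 10/10, so r = h
V = (1/3)πr²h = (1/3)π(h)²h = (1/3)πh³
dV/dh = πh²
dh/dt = (dV/dt)/(dV/dh) = -4/(π·4²) = -1/(4π) m/min
The level is dropping at 1/(4π) ≈ 0.07958 m/min.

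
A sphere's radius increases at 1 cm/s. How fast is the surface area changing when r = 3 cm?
24π cm²/s

S = 4πr²
dS/dt = dS/dr · dr/dt = 8πr · 1
At r = 3: dS/dt = 24π cm²/s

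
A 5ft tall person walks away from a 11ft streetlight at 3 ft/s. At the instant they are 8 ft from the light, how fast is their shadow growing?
5/2 ft/s

By similar triangles: 11/(x+s) = 5/s
Solving: s = 5x/6
ds/dt = 5/6 · dx/dt = 5/6 · 3 = 5/2 ft/s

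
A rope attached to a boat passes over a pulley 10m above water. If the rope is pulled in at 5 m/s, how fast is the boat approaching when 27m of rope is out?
135√629/629 ≈ 5.383 m/s

rope² = x² + 10²
x = √(27² - 10²) = √629
dx/dt = (rope/x) · d(rope)/dt = (27/√629) · (-5) = -135√629/629 m/s
The boat approaches at 135√629/629 ≈ 5.383 m/s.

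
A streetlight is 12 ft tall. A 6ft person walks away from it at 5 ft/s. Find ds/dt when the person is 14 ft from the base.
5 ft/s

By similar triangles: 12/(x+s) = 6/s
Solving: s = 6x/6
ds/dt = 6/6 · dx/dt = 1 · 5 = 5 ft/s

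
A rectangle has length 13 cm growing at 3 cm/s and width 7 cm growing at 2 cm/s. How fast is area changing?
47 cm²/s

A = lw
dA/dt = w·dl/dt + l·dw/dt = 7·3 + 13·2 = 47 cm²/s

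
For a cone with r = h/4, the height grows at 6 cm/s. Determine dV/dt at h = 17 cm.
867π/8 cm³/s

V = (1/3)π(h/4)²h = πh³/48
dV/dt = πh²/16 · 6
At h = 17: dV/dt = 867π/8 cm³/s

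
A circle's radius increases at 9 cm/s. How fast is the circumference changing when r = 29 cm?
18π cm/s

C = 2πr
dC/dt = 2π · dr/dt = 2π · 9 = 18π cm/s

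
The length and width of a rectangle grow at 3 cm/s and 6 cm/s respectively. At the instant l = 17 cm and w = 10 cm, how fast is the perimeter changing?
18 cm/s

P = 2(l + w)
dP/dt = 2(dl/dt + dw/dt) = 2(3 + 6) = 18 cm/s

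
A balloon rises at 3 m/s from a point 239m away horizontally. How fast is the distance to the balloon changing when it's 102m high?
306√2701/13505 ≈ 1.178 m/s

z² = 239² + y²
z = √(239² + 102²) = 5√2701
dz/dt = y/z · dy/dt = 102/(5√2701) · 3 = 306√2701/13505 ≈ 1.178 m/s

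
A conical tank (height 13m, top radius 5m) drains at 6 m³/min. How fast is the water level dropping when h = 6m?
169/(150π) ≈ 0.3586 m/min

r/h = 5/13, so r = (5/13)h
V = (1/3)πr²h = (1/3)π((5/13)h)²h = (25/507)πh³
dV/dh = (25/169)πh²
dh/dt = (dV/dt)/(dV/dh) = -6/((25/169)π·6²) = -169/(150π) m/min
The level is dropping at 169/(150π) ≈ 0.3586 m/min.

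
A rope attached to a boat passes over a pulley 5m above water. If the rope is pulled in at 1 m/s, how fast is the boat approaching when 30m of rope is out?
6√35/35 ≈ 1.014 m/s

rope² = x² + 5²
x = √(30² - 5²) = 5√35
dx/dt = (rope/x) · d(rope)/dt = (30/(5√35)) · (-1) = -6√35/35 m/s
The boat approaches at 6√35/35 ≈ 1.014 m/s.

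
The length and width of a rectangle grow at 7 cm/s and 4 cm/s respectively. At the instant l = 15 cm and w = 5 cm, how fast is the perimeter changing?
22 cm/s

P = 2(l + w)
dP/dt = 2(dl/dt + dw/dt) = 2(7 + 4) = 22 cm/s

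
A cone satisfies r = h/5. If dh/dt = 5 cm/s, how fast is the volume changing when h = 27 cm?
729π/5 cm³/s

V = (1/3)π(h/5)²h = πh³/75
dV/dt = πh²/25 · 5
At h = 27: dV/dt = 729π/5 cm³/s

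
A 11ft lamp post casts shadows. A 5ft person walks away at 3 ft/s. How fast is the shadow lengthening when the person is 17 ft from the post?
5/2 ft/s

By similar triangles: 11/(x+s) = 5/s
Solving: s = 5x/6
ds/dt = 5/6 · dx/dt = 5/6 · 3 = 5/2 ft/s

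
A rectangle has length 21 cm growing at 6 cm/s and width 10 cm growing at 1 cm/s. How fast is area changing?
81 cm²/s

A = lw
dA/dt = w·dl/dt + l·dw/dt = 10·6 + 21·1 = 81 cm²/s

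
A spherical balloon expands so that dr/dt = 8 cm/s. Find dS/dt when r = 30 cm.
1920π cm²/s

S = 4πr²
dS/dt = dS/dr · dr/dt = 8πr · 8
At r = 30: dS/dt = 1920π cm²/s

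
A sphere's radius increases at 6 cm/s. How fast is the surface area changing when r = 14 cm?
672π cm²/s

S = 4πr²
dS/dt = dS/dr · dr/dt = 8πr · 6
At r = 14: dS/dt = 672π cm²/s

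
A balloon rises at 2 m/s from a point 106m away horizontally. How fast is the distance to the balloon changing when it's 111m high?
222√23557/23557 ≈ 1.446 m/s

z² = 106² + y²
z = √(106² + 111²) = √23557
dz/dt = y/z · dy/dt = 111/√23557 · 2 = 222√23557/23557 ≈ 1.446 m/s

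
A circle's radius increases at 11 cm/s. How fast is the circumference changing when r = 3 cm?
22π cm/s

C = 2πr
dC/dt = 2π · dr/dt = 2π · 11 = 22π cm/s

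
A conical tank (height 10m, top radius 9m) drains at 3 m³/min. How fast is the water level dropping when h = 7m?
100/(1323π) ≈ 0.02406 m/min

r/h = 9/10, so r = (9/10)h
V = (1/3)πr²h = (1/3)π((9/10)h)²h = (27/100)πh³
dV/dh = (81/100)πh²
dh/dt = (dV/dt)/(dV/dh) = -3/((81/100)π·7²) = -100/(1323π) m/min
The level is dropping at 100/(1323π) ≈ 0.02406 m/min.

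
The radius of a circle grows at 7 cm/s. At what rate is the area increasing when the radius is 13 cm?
182π cm²/s

A = πr²
dA/dt = 2πr · dr/dt = 2π(13)(7) = 182π cm²/s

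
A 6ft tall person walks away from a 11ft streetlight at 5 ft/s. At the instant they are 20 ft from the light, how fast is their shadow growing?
6 ft/s

By similar triangles: 11/(x+s) = 6/s
Solving: s = 6x/5
ds/dt = 6/5 · dx/dt = 6/5 · 5 = 6 ft/s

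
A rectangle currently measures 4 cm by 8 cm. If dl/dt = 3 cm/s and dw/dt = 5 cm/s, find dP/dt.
16 cm/s

P = 2(l + w)
dP/dt = 2(dl/dt + dw/dt) = 2(3 + 5) = 16 cm/s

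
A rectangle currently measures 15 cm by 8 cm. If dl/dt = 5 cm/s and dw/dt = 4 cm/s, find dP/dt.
18 cm/s

P = 2(l + w)
dP/dt = 2(dl/dt + dw/dt) = 2(5 + 4) = 18 cm/s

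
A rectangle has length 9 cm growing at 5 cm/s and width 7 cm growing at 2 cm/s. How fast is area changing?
53 cm²/s

A = lw
dA/dt = w·dl/dt + l·dw/dt = 7·5 + 9·2 = 53 cm²/s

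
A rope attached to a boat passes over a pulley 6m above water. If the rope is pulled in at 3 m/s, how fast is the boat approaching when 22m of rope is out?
33√7/28 ≈ 3.118 m/s

rope² = x² + 6²
x = √(22² - 6²) = 8√7
dx/dt = (rope/x) · d(rope)/dt = (22/(8√7)) · (-3) = -33√7/28 m/s
The boat approaches at 33√7/28 ≈ 3.118 m/s.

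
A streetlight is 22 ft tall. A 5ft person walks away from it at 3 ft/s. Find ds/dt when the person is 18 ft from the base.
15/17 ft/s

By similar triangles: 22/(x+s) = 5/s
Solving: s = 5x/17
ds/dt = 5/17 · dx/dt = 5/17 · 3 = 15/17 ft/s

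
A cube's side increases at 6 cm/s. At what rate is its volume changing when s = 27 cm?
13122 cm³/s

V = s³
dV/dt = 3s² · ds/dt = 3·27²·6 = 13122 cm³/s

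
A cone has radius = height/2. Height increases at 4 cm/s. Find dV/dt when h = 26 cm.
676π cm³/s

V = (1/3)π(h/2)²h = πh³/12
dV/dt = πh²/4 · 4
At h = 26: dV/dt = 676π cm³/s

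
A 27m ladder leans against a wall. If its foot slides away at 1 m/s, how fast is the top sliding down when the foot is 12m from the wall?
4√65/65 ≈ 0.4961 m/s

x² + y² = 27²
2x·dx/dt + 2y·dy/dt = 0
dy/dt = -x/y · dx/dt = -12/(3√65) · 1 = -4√65/65 m/s
The top is descending at 4√65/65 ≈ 0.4961 m/s.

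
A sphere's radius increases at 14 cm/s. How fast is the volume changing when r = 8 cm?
3584π cm³/s

V = (4/3)πr³
dV/dt = dV/dr · dr/dt = 4πr² · 14
At r = 8: dV/dt = 3584π cm³/s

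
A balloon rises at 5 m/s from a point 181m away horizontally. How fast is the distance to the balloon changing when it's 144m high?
720√53497/53497 ≈ 3.113 m/s

z² = 181² + y²
z = √(181² + 144²) = √53497
dz/dt = y/z · dy/dt = 144/√53497 · 5 = 720√53497/53497 ≈ 3.113 m/s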